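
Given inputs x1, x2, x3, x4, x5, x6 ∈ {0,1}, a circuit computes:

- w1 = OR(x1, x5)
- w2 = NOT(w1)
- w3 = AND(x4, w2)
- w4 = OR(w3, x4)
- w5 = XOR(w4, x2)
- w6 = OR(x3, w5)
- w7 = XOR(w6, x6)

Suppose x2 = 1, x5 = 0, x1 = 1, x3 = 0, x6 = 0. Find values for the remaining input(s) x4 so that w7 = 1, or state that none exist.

w7 = XOR(w6, x6) must be 1, so w6 and x6 differ.
Check with x2 = 1, x5 = 0, x1 = 1, x3 = 0, x6 = 0 and x4=0:
w1 = OR(x1, x5) = OR(1, 0) = 1
w2 = NOT(w1) = NOT 1 = 0
w3 = AND(x4, w2) = AND(0, 0) = 0
w4 = OR(w3, x4) = OR(0, 0) = 0
w5 = XOR(w4, x2) = XOR(0, 1) = 1
w6 = OR(x3, w5) = OR(0, 1) = 1
w7 = XOR(w6, x6) = XOR(1, 0) = 1
So w7 = 1.

x4=0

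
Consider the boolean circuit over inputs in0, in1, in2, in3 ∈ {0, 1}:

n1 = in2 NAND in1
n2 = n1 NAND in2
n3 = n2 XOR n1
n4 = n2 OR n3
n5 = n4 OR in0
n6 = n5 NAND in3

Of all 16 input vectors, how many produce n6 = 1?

n6 = n5 NAND in3 must be 1, so at least one of n5, in3 is 0.
Enumerating the 16 input combinations, 8 give n6 = 1 and 8 give n6 = 0.

8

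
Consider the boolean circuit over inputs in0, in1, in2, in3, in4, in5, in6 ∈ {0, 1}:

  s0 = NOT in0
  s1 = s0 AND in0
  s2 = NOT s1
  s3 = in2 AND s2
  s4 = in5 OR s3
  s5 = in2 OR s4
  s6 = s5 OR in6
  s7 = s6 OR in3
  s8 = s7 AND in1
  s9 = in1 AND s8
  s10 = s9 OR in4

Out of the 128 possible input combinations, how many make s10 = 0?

s10 = s9 OR in4 must be 0, so both s9 = 0 and in4 = 0.
s9 = in1 AND s8 must be 0, so at least one of in1, s8 is 0.
Enumerating the 128 input combinations, 34 give s10 = 0 and 94 give s10 = 1.

34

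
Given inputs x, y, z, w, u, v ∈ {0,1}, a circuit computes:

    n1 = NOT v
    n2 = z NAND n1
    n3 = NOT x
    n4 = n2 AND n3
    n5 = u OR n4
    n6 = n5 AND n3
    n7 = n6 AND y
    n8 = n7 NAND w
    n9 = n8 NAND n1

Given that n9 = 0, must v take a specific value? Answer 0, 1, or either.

n9 = n8 NAND n1 must be 0, so both n8 = 1 and n1 = 1.
n8 = n7 NAND w must be 1, so at least one of n7, w is 0.
n1 = NOT v must be 1, so v = 0.
Every assignment with n9 = 0 has v = 0; there are 29 such assignment(s).

0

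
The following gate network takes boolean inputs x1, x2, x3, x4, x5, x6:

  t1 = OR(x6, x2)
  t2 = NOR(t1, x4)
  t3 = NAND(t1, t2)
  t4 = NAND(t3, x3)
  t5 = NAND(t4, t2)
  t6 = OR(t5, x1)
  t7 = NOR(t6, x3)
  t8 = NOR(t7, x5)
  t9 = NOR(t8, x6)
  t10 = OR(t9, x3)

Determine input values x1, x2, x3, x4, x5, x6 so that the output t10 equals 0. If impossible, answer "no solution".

Check with x1=0, x2=1, x3=0, x4=1, x5=0, x6=1:
t1 = OR(x6, x2) = OR(1, 1) = 1
t2 = NOR(t1, x4) = NOR(1, 1) = 0
t3 = NAND(t1, t2) = NAND(1, 0) = 1
t4 = NAND(t3, x3) = NAND(1, 0) = 1
t5 = NAND(t4, t2) = NAND(1, 0) = 1
t6 = OR(t5, x1) = OR(1, 0) = 1
t7 = NOR(t6, x3) = NOR(1, 0) = 0
t8 = NOR(t7, x5) = NOR(0, 0) = 1
t9 = NOR(t8, x6) = NOR(1, 1) = 0
t10 = OR(t9, x3) = OR(0, 0) = 0
So t10 = 0 as required.

x1=0, x2=1, x3=0, x4=1, x5=0, x6=1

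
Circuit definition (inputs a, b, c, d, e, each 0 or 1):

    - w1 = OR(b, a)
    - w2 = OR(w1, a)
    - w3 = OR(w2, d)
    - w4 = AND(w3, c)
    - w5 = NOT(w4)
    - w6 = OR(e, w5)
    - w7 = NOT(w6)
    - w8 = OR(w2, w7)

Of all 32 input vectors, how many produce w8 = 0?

w8 = OR(w2, w7) must be 0, so both w2 = 0 and w7 = 0.
w2 = OR(w1, a) must be 0, so both w1 = 0 and a = 0.
w7 = NOT(w6) must be 0, so w6 = 1.
Enumerating the 32 input combinations, 7 give w8 = 0 and 25 give w8 = 1.

7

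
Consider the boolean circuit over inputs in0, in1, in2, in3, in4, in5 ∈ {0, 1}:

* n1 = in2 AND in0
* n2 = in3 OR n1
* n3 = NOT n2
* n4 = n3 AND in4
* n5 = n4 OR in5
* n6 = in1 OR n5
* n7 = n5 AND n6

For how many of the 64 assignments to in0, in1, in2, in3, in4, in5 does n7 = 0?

n7 = n5 AND n6 must be 0, so at least one of n5, n6 is 0.
Enumerating the 64 input combinations, 26 give n7 = 0 and 38 give n7 = 1.

26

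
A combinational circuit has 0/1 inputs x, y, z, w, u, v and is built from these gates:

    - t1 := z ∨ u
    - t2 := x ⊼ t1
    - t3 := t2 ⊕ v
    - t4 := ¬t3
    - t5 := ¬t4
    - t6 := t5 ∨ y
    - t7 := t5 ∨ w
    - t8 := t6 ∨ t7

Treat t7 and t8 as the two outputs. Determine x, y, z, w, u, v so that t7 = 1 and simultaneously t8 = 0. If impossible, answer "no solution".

no solution exists

Across all 64 input combinations, none give both t7 = 1 and t8 = 0.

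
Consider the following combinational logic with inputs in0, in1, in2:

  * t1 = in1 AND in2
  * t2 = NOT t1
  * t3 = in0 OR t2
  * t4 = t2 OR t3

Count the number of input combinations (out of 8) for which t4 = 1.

t4 = t2 OR t3 must be 1, so at least one of t2, t3 is 1.
Enumerating the 8 input combinations, 7 give t4 = 1 and 1 give t4 = 0.

7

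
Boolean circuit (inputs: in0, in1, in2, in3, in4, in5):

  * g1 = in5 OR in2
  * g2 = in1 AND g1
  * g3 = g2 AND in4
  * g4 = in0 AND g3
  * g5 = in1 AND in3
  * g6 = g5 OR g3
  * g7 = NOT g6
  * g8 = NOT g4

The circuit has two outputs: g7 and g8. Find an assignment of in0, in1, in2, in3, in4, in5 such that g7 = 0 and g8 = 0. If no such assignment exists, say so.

Check with in0=1, in1=1, in2=0, in3=0, in4=1, in5=1:
g1 = in5 OR in2 = 1 OR 0 = 1
g2 = in1 AND g1 = 1 AND 1 = 1
g3 = g2 AND in4 = 1 AND 1 = 1
g4 = in0 AND g3 = 1 AND 1 = 1
g5 = in1 AND in3 = 1 AND 0 = 0
g6 = g5 OR g3 = 0 OR 1 = 1
g7 = NOT g6 = NOT 1 = 0
g8 = NOT g4 = NOT 1 = 0
So g7 = 0 and g8 = 0.

in0=1, in1=1, in2=0, in3=0, in4=1, in5=1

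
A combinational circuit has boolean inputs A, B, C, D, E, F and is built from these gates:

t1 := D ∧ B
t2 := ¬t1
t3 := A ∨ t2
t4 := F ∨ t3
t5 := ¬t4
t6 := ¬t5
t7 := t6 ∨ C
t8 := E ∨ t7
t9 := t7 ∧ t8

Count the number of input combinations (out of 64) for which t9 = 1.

t9 = t7 ∧ t8 must be 1, so both t7 = 1 and t8 = 1.
t7 = t6 ∨ C must be 1, so at least one of t6, C is 1.
t8 = E ∨ t7 must be 1, so at least one of E, t7 is 1.
Enumerating the 64 input combinations, 62 give t9 = 1 and 2 give t9 = 0.

62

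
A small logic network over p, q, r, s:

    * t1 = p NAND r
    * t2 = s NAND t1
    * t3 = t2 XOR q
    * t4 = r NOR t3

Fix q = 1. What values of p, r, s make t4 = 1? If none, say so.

p=0, r=0, s=0

Check with q = 1 and p=0, r=0, s=0:
t1 = p NAND r = 0 NAND 0 = 1
t2 = s NAND t1 = 0 NAND 1 = 1
t3 = t2 XOR q = 1 XOR 1 = 0
t4 = r NOR t3 = 0 NOR 0 = 1
So t4 = 1.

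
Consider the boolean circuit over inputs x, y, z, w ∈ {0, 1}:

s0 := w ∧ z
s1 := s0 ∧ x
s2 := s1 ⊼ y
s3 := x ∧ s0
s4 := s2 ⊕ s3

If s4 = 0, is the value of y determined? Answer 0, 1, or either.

0

s4 = s2 ⊕ s3 must be 0, so s2 and s3 are equal.
Every assignment with s4 = 0 has y = 0; there are 1 such assignment(s).
  x=1, y=0, z=1, w=1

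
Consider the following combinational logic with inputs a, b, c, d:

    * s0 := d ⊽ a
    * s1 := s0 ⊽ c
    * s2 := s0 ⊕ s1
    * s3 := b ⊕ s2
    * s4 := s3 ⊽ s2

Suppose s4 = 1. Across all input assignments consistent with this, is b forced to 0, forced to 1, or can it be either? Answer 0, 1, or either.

s4 = s3 ⊽ s2 must be 1, so both s3 = 0 and s2 = 0.
Every assignment with s4 = 1 has b = 0; there are 3 such assignment(s).
  a=0, b=0, c=1, d=1
  a=1, b=0, c=1, d=0
  a=1, b=0, c=1, d=1

0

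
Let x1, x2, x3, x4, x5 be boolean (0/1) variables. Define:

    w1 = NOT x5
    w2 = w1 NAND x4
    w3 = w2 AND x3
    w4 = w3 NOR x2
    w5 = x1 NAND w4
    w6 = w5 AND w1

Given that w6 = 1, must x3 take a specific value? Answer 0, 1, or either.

either

Both values of x3 occur among assignments with w6 = 1:
  x3=0: x1=0, x2=0, x3=0, x4=0, x5=0
  x3=1: x1=0, x2=0, x3=1, x4=0, x5=0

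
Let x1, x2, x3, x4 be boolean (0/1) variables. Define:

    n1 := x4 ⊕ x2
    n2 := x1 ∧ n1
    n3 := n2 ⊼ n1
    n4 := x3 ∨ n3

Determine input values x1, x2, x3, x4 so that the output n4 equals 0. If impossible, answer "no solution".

x1=1 x2=1 x3=0 x4=0

n4 = x3 ∨ n3 must be 0, so both x3 = 0 and n3 = 0.
n3 = n2 ⊼ n1 must be 0, so both n2 = 1 and n1 = 1.
Check with x1=1 x2=1 x3=0 x4=0:
n1 = x4 ⊕ x2 = 0 ⊕ 1 = 1
n2 = x1 ∧ n1 = 1 ∧ 1 = 1
n3 = n2 ⊼ n1 = 1 ⊼ 1 = 0
n4 = x3 ∨ n3 = 0 ∨ 0 = 0
So n4 = 0 as required.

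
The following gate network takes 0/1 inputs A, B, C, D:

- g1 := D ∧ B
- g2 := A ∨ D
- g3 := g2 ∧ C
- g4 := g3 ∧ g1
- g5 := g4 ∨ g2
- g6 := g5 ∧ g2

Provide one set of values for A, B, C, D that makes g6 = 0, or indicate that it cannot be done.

A=0 B=0 C=1 D=0

g6 = g5 ∧ g2 must be 0, so at least one of g5, g2 is 0.
Check with A=0 B=0 C=1 D=0:
g1 = D ∧ B = 0 ∧ 0 = 0
g2 = A ∨ D = 0 ∨ 0 = 0
g3 = g2 ∧ C = 0 ∧ 1 = 0
g4 = g3 ∧ g1 = 0 ∧ 0 = 0
g5 = g4 ∨ g2 = 0 ∨ 0 = 0
g6 = g5 ∧ g2 = 0 ∧ 0 = 0
So g6 = 0 as required.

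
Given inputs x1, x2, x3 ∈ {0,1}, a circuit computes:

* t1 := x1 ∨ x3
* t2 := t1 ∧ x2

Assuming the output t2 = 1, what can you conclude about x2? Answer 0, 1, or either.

t2 = t1 ∧ x2 must be 1, so both t1 = 1 and x2 = 1.
Every assignment with t2 = 1 has x2 = 1; there are 3 such assignment(s).
  x1=0, x2=1, x3=1
  x1=1, x2=1, x3=0
  x1=1, x2=1, x3=1

1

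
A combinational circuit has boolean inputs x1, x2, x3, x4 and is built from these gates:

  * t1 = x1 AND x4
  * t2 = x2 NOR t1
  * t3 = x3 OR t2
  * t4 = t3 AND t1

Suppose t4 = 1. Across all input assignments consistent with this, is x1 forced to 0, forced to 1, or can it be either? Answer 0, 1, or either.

1

t4 = t3 AND t1 must be 1, so both t3 = 1 and t1 = 1.
t3 = x3 OR t2 must be 1, so at least one of x3, t2 is 1.
Every assignment with t4 = 1 has x1 = 1; there are 2 such assignment(s).
  x1=1, x2=0, x3=1, x4=1
  x1=1, x2=1, x3=1, x4=1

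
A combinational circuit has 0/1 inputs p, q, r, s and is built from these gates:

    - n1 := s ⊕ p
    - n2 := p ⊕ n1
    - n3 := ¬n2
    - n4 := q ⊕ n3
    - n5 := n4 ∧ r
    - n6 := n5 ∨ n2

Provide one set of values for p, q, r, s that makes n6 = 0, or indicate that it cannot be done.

n6 = n5 ∨ n2 must be 0, so both n5 = 0 and n2 = 0.
Check with p=1, q=1, r=0, s=0:
n1 = s ⊕ p = 0 ⊕ 1 = 1
n2 = p ⊕ n1 = 1 ⊕ 1 = 0
n3 = ¬n2 = ¬0 = 1
n4 = q ⊕ n3 = 1 ⊕ 1 = 0
n5 = n4 ∧ r = 0 ∧ 0 = 0
n6 = n5 ∨ n2 = 0 ∨ 0 = 0
So n6 = 0 as required.

p=1, q=1, r=0, s=0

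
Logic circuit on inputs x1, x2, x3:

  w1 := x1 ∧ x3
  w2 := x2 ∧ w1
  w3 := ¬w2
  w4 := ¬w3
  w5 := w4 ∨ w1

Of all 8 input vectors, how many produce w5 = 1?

w5 = w4 ∨ w1 must be 1, so at least one of w4, w1 is 1.
Satisfying assignments:
  x1=1, x2=0, x3=1
  x1=1, x2=1, x3=1

2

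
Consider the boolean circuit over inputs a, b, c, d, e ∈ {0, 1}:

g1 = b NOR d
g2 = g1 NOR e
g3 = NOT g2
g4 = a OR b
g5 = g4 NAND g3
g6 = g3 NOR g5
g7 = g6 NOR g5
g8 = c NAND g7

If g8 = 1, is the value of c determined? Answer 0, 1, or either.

Both values of c occur among assignments with g8 = 1:
  c=0: a=0, b=0, c=0, d=0, e=0
  c=1: a=0, b=0, c=1, d=0, e=0

either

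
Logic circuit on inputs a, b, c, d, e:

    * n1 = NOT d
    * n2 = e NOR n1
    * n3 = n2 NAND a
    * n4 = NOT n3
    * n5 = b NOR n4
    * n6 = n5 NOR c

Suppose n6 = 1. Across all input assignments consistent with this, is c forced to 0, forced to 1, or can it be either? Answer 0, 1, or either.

n6 = n5 NOR c must be 1, so both n5 = 0 and c = 0.
n5 = b NOR n4 must be 0, so at least one of b, n4 is 1.
Every assignment with n6 = 1 has c = 0; there are 9 such assignment(s).

0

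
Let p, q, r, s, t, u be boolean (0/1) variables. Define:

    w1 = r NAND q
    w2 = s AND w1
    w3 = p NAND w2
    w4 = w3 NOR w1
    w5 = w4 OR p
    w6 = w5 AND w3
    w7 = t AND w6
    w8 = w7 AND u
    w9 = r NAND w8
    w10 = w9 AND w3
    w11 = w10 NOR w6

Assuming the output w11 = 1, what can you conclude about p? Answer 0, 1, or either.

w11 = w10 NOR w6 must be 1, so both w10 = 0 and w6 = 0.
Every assignment with w11 = 1 has p = 1; there are 12 such assignment(s).

1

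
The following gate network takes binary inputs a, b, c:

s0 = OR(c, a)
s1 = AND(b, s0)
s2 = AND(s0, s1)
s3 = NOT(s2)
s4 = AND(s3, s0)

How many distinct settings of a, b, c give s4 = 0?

s4 = AND(s3, s0) must be 0, so at least one of s3, s0 is 0.
Enumerating the 8 input combinations, 5 give s4 = 0 and 3 give s4 = 1.

5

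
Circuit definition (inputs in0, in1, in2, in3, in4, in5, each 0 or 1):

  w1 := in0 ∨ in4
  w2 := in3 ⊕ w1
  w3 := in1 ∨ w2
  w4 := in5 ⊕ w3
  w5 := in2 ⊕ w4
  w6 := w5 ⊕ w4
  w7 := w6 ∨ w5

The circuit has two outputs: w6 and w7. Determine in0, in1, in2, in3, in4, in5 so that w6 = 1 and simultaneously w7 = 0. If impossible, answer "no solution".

no solution exists

Across all 64 input combinations, none give both w6 = 1 and w7 = 0.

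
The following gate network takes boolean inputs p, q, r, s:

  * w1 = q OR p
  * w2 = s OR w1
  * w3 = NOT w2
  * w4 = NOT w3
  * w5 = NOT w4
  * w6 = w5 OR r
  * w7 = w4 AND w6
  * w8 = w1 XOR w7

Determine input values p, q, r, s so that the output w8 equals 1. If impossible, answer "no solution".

p=0 q=1 r=0 s=1

w8 = w1 XOR w7 must be 1, so w1 and w7 differ.
Check with p=0 q=1 r=0 s=1:
w1 = q OR p = 1 OR 0 = 1
w2 = s OR w1 = 1 OR 1 = 1
w3 = NOT w2 = NOT 1 = 0
w4 = NOT w3 = NOT 0 = 1
w5 = NOT w4 = NOT 1 = 0
w6 = w5 OR r = 0 OR 0 = 0
w7 = w4 AND w6 = 1 AND 0 = 0
w8 = w1 XOR w7 = 1 XOR 0 = 1
So w8 = 1 as required.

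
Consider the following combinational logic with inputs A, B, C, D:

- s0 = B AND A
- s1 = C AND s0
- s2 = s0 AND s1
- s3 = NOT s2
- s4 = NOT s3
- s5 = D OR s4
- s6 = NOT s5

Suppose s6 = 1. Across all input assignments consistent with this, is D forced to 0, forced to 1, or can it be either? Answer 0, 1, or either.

s6 = NOT s5 must be 1, so s5 = 0.
s5 = D OR s4 must be 0, so both D = 0 and s4 = 0.
Every assignment with s6 = 1 has D = 0; there are 7 such assignment(s).

0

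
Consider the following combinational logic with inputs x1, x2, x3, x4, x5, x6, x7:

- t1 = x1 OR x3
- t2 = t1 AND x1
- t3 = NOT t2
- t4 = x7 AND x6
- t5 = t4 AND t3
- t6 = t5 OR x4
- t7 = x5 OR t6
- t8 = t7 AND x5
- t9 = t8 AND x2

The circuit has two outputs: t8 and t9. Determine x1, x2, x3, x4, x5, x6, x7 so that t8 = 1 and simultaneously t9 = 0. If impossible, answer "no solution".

x1=0, x2=0, x3=1, x4=0, x5=1, x6=0, x7=1

Check with x1=0, x2=0, x3=1, x4=0, x5=1, x6=0, x7=1:
t1 = x1 OR x3 = 0 OR 1 = 1
t2 = t1 AND x1 = 1 AND 0 = 0
t3 = NOT t2 = NOT 0 = 1
t4 = x7 AND x6 = 1 AND 0 = 0
t5 = t4 AND t3 = 0 AND 1 = 0
t6 = t5 OR x4 = 0 OR 0 = 0
t7 = x5 OR t6 = 1 OR 0 = 1
t8 = t7 AND x5 = 1 AND 1 = 1
t9 = t8 AND x2 = 1 AND 0 = 0
So t8 = 1 and t9 = 0.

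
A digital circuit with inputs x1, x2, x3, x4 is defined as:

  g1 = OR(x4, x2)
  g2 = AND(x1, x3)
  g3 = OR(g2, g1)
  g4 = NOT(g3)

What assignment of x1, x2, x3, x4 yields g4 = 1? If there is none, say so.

x1=1, x2=0, x3=0, x4=0

Check with x1=1, x2=0, x3=0, x4=0:
g1 = OR(x4, x2) = OR(0, 0) = 0
g2 = AND(x1, x3) = AND(1, 0) = 0
g3 = OR(g2, g1) = OR(0, 0) = 0
g4 = NOT(g3) = NOT 0 = 1
So g4 = 1 as required.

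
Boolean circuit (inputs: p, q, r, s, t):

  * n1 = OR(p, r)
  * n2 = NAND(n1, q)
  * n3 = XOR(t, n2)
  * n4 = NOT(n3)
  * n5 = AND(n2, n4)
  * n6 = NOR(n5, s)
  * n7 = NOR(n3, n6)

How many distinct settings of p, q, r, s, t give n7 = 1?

n7 = NOR(n3, n6) must be 1, so both n3 = 0 and n6 = 0.
Enumerating the 32 input combinations, 13 give n7 = 1 and 19 give n7 = 0.

13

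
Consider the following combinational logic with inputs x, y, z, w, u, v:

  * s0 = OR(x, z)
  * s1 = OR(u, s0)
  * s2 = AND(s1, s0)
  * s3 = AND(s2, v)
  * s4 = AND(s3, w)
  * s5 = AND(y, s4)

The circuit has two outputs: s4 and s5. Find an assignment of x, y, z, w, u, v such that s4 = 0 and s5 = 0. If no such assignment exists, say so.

Check with x=1, y=1, z=0, w=0, u=0, v=0:
s0 = OR(x, z) = OR(1, 0) = 1
s1 = OR(u, s0) = OR(0, 1) = 1
s2 = AND(s1, s0) = AND(1, 1) = 1
s3 = AND(s2, v) = AND(1, 0) = 0
s4 = AND(s3, w) = AND(0, 0) = 0
s5 = AND(y, s4) = AND(1, 0) = 0
So s4 = 0 and s5 = 0.

x=1, y=1, z=0, w=0, u=0, v=0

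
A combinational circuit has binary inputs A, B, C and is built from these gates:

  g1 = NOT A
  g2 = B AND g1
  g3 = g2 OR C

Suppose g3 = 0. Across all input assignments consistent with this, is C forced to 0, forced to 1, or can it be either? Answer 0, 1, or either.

0

g3 = g2 OR C must be 0, so both g2 = 0 and C = 0.
g2 = B AND g1 must be 0, so at least one of B, g1 is 0.
Every assignment with g3 = 0 has C = 0; there are 3 such assignment(s).
  A=0, B=0, C=0
  A=1, B=0, C=0
  A=1, B=1, C=0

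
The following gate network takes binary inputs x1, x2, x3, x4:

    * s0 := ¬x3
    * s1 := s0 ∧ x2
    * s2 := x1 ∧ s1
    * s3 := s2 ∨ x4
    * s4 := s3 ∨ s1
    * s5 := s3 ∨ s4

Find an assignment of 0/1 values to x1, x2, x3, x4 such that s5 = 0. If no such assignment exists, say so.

Check with x1=1, x2=0, x3=0, x4=0:
s0 = ¬x3 = ¬0 = 1
s1 = s0 ∧ x2 = 1 ∧ 0 = 0
s2 = x1 ∧ s1 = 1 ∧ 0 = 0
s3 = s2 ∨ x4 = 0 ∨ 0 = 0
s4 = s3 ∨ s1 = 0 ∨ 0 = 0
s5 = s3 ∨ s4 = 0 ∨ 0 = 0
So s5 = 0 as required.

x1=1, x2=0, x3=0, x4=0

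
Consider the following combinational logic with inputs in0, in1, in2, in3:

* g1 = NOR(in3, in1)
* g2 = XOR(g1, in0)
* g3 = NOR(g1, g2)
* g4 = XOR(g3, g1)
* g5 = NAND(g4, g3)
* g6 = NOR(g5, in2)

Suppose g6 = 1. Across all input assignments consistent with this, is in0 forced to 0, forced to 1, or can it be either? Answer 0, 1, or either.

0

g6 = NOR(g5, in2) must be 1, so both g5 = 0 and in2 = 0.
Every assignment with g6 = 1 has in0 = 0; there are 3 such assignment(s).
  in0=0, in1=0, in2=0, in3=1
  in0=0, in1=1, in2=0, in3=0
  in0=0, in1=1, in2=0, in3=1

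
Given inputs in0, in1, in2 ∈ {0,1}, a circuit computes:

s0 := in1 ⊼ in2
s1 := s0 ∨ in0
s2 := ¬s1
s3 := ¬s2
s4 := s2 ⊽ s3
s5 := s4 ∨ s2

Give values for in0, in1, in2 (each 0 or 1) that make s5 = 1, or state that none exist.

in0=0 in1=1 in2=1

s5 = s4 ∨ s2 must be 1, so at least one of s4, s2 is 1.
Check with in0=0 in1=1 in2=1:
s0 = in1 ⊼ in2 = 1 ⊼ 1 = 0
s1 = s0 ∨ in0 = 0 ∨ 0 = 0
s2 = ¬s1 = ¬0 = 1
s3 = ¬s2 = ¬1 = 0
s4 = s2 ⊽ s3 = 1 ⊽ 0 = 0
s5 = s4 ∨ s2 = 0 ∨ 1 = 1
So s5 = 1 as required.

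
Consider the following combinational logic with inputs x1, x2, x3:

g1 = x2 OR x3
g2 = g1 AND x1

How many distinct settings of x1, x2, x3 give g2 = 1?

3

g2 = g1 AND x1 must be 1, so both g1 = 1 and x1 = 1.
g1 = x2 OR x3 must be 1, so at least one of x2, x3 is 1.
Satisfying assignments:
  x1=1, x2=0, x3=1
  x1=1, x2=1, x3=0
  x1=1, x2=1, x3=1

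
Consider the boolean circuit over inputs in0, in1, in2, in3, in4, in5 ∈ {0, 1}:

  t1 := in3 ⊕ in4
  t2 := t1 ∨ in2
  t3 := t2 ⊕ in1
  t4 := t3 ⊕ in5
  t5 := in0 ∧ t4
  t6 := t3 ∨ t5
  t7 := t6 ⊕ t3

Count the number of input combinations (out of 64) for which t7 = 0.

t7 = t6 ⊕ t3 must be 0, so t6 and t3 are equal.
Enumerating the 64 input combinations, 56 give t7 = 0 and 8 give t7 = 1.

56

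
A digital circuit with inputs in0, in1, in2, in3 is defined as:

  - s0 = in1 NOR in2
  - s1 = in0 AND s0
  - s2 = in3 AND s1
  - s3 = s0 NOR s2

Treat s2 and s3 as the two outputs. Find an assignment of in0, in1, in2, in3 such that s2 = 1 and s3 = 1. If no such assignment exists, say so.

no solution exists

Across all 16 input combinations, none give both s2 = 1 and s3 = 1.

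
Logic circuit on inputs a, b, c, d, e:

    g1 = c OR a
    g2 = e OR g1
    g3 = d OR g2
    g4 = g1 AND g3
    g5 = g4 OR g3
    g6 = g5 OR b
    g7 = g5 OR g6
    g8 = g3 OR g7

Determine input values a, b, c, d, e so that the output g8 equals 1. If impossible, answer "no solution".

Check with a=0, b=0, c=1, d=1, e=0:
g1 = c OR a = 1 OR 0 = 1
g2 = e OR g1 = 0 OR 1 = 1
g3 = d OR g2 = 1 OR 1 = 1
g4 = g1 AND g3 = 1 AND 1 = 1
g5 = g4 OR g3 = 1 OR 1 = 1
g6 = g5 OR b = 1 OR 0 = 1
g7 = g5 OR g6 = 1 OR 1 = 1
g8 = g3 OR g7 = 1 OR 1 = 1
So g8 = 1 as required.

a=0, b=0, c=1, d=1, e=0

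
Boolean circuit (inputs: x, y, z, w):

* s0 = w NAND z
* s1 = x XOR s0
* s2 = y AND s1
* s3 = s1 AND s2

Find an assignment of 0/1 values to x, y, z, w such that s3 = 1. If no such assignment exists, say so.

s3 = s1 AND s2 must be 1, so both s1 = 1 and s2 = 1.
Check with x=0 y=1 z=1 w=0:
s0 = w NAND z = 0 NAND 1 = 1
s1 = x XOR s0 = 0 XOR 1 = 1
s2 = y AND s1 = 1 AND 1 = 1
s3 = s1 AND s2 = 1 AND 1 = 1
So s3 = 1 as required.

x=0 y=1 z=1 w=0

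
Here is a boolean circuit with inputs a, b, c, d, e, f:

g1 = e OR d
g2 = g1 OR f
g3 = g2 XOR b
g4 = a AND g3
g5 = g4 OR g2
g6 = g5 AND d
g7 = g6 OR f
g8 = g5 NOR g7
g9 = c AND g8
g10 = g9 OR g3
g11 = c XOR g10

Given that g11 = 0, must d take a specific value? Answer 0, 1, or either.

Both values of d occur among assignments with g11 = 0:
  d=0: a=0, b=0, c=0, d=0, e=0, f=0
  d=1: a=0, b=0, c=1, d=1, e=0, f=0

either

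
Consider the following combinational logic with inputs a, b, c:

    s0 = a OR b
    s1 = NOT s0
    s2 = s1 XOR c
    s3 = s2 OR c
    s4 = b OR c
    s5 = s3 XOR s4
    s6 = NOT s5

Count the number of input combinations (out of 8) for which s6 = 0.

3

s6 = NOT s5 must be 0, so s5 = 1.
Satisfying assignments:
  a=0, b=0, c=0
  a=0, b=1, c=0
  a=1, b=1, c=0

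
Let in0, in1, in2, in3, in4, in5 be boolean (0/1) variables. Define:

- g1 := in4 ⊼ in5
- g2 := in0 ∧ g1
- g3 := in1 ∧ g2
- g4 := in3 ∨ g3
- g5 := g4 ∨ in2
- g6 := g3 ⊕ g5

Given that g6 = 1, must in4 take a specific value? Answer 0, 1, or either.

either

Both values of in4 occur among assignments with g6 = 1:
  in4=0: in0=0, in1=0, in2=0, in3=1, in4=0, in5=0
  in4=1: in0=0, in1=0, in2=0, in3=1, in4=1, in5=0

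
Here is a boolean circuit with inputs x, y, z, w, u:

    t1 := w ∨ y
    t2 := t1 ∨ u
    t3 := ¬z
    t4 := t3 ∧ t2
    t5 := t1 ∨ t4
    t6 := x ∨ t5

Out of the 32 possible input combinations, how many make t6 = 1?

29

t6 = x ∨ t5 must be 1, so at least one of x, t5 is 1.
Enumerating the 32 input combinations, 29 give t6 = 1 and 3 give t6 = 0.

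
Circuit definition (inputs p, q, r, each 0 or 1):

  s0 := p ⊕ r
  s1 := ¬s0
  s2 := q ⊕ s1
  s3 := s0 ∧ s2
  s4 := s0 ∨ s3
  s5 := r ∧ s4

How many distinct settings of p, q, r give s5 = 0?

s5 = r ∧ s4 must be 0, so at least one of r, s4 is 0.
Satisfying assignments:
  p=0, q=0, r=0
  p=0, q=1, r=0
  p=1, q=0, r=0
  p=1, q=0, r=1
  p=1, q=1, r=0
  p=1, q=1, r=1

6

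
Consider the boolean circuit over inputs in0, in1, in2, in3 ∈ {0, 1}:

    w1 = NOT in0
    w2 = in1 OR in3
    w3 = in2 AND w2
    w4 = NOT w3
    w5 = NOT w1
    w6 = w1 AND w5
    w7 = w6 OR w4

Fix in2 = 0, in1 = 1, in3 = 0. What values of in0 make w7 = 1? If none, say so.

w7 = w6 OR w4 must be 1, so at least one of w6, w4 is 1.
Check with in2 = 0, in1 = 1, in3 = 0 and in0=1:
w1 = NOT in0 = NOT 1 = 0
w2 = in1 OR in3 = 1 OR 0 = 1
w3 = in2 AND w2 = 0 AND 1 = 0
w4 = NOT w3 = NOT 0 = 1
w5 = NOT w1 = NOT 0 = 1
w6 = w1 AND w5 = 0 AND 1 = 0
w7 = w6 OR w4 = 0 OR 1 = 1
So w7 = 1.

in0=1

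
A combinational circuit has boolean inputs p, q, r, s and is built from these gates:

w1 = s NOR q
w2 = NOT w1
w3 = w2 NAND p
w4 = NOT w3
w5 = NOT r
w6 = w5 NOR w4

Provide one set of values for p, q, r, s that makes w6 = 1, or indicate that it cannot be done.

w6 = w5 NOR w4 must be 1, so both w5 = 0 and w4 = 0.
w5 = NOT r must be 0, so r = 1.
Check with p=1 q=0 r=1 s=0:
w1 = s NOR q = 0 NOR 0 = 1
w2 = NOT w1 = NOT 1 = 0
w3 = w2 NAND p = 0 NAND 1 = 1
w4 = NOT w3 = NOT 1 = 0
w5 = NOT r = NOT 1 = 0
w6 = w5 NOR w4 = 0 NOR 0 = 1
So w6 = 1 as required.

p=1 q=0 r=1 s=0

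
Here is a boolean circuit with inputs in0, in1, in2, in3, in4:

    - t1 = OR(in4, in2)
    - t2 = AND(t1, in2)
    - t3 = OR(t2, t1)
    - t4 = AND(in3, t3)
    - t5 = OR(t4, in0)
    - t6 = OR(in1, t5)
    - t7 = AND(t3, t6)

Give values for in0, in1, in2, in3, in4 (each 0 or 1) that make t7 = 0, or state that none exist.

t7 = AND(t3, t6) must be 0, so at least one of t3, t6 is 0.
Check with in0=0, in1=0, in2=1, in3=0, in4=0:
t1 = OR(in4, in2) = OR(0, 1) = 1
t2 = AND(t1, in2) = AND(1, 1) = 1
t3 = OR(t2, t1) = OR(1, 1) = 1
t4 = AND(in3, t3) = AND(0, 1) = 0
t5 = OR(t4, in0) = OR(0, 0) = 0
t6 = OR(in1, t5) = OR(0, 0) = 0
t7 = AND(t3, t6) = AND(1, 0) = 0
So t7 = 0 as required.

in0=0, in1=0, in2=1, in3=0, in4=0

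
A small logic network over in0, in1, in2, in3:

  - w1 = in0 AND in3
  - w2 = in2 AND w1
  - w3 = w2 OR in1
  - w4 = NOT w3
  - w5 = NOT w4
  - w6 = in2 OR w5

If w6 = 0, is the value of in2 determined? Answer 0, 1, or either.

0

w6 = in2 OR w5 must be 0, so both in2 = 0 and w5 = 0.
Every assignment with w6 = 0 has in2 = 0; there are 4 such assignment(s).
  in0=0, in1=0, in2=0, in3=0
  in0=0, in1=0, in2=0, in3=1
  in0=1, in1=0, in2=0, in3=0
  in0=1, in1=0, in2=0, in3=1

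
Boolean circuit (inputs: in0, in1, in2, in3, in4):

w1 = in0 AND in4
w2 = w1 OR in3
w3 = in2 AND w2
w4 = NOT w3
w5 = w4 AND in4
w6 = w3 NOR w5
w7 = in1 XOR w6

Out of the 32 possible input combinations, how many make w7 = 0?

16

w7 = in1 XOR w6 must be 0, so in1 and w6 are equal.
Enumerating the 32 input combinations, 16 give w7 = 0 and 16 give w7 = 1.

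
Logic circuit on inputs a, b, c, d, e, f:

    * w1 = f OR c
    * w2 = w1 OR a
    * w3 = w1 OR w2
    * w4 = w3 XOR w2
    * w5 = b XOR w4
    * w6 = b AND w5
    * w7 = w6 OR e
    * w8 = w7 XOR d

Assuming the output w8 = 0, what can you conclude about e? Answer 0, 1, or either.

either

Both values of e occur among assignments with w8 = 0:
  e=0: a=0, b=0, c=0, d=0, e=0, f=0
  e=1: a=0, b=0, c=0, d=1, e=1, f=0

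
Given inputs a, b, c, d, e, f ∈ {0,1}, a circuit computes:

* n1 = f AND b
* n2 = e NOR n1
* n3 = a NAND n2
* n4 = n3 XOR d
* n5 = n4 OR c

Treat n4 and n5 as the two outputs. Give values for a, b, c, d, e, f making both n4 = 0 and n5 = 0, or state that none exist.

a=1, b=1, c=0, d=0, e=0, f=0

Check with a=1, b=1, c=0, d=0, e=0, f=0:
n1 = f AND b = 0 AND 1 = 0
n2 = e NOR n1 = 0 NOR 0 = 1
n3 = a NAND n2 = 1 NAND 1 = 0
n4 = n3 XOR d = 0 XOR 0 = 0
n5 = n4 OR c = 0 OR 0 = 0
So n4 = 0 and n5 = 0.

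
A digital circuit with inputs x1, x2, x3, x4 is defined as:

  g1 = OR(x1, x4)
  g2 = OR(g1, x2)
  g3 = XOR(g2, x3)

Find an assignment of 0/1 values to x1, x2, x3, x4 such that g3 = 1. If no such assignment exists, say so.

g3 = XOR(g2, x3) must be 1, so g2 and x3 differ.
Check with x1=0 x2=1 x3=0 x4=0:
g1 = OR(x1, x4) = OR(0, 0) = 0
g2 = OR(g1, x2) = OR(0, 1) = 1
g3 = XOR(g2, x3) = XOR(1, 0) = 1
So g3 = 1 as required.

x1=0 x2=1 x3=0 x4=0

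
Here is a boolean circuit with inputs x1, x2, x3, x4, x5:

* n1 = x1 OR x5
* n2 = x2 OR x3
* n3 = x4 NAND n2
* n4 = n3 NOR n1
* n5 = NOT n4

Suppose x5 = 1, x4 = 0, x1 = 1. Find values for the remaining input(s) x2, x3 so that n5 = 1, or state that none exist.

x2=1, x3=1

n5 = NOT n4 must be 1, so n4 = 0.
Check with x5 = 1, x4 = 0, x1 = 1 and x2=1, x3=1:
n1 = x1 OR x5 = 1 OR 1 = 1
n2 = x2 OR x3 = 1 OR 1 = 1
n3 = x4 NAND n2 = 0 NAND 1 = 1
n4 = n3 NOR n1 = 1 NOR 1 = 0
n5 = NOT n4 = NOT 0 = 1
So n5 = 1.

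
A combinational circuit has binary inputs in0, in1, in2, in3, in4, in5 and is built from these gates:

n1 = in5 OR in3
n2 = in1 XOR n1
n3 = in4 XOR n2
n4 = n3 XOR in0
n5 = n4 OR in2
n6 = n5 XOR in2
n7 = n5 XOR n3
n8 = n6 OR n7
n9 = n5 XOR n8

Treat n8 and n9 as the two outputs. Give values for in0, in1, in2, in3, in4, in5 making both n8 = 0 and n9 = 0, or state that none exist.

Check with in0=0, in1=0, in2=0, in3=0, in4=0, in5=0:
n1 = in5 OR in3 = 0 OR 0 = 0
n2 = in1 XOR n1 = 0 XOR 0 = 0
n3 = in4 XOR n2 = 0 XOR 0 = 0
n4 = n3 XOR in0 = 0 XOR 0 = 0
n5 = n4 OR in2 = 0 OR 0 = 0
n6 = n5 XOR in2 = 0 XOR 0 = 0
n7 = n5 XOR n3 = 0 XOR 0 = 0
n8 = n6 OR n7 = 0 OR 0 = 0
n9 = n5 XOR n8 = 0 XOR 0 = 0
So n8 = 0 and n9 = 0.

in0=0, in1=0, in2=0, in3=0, in4=0, in5=0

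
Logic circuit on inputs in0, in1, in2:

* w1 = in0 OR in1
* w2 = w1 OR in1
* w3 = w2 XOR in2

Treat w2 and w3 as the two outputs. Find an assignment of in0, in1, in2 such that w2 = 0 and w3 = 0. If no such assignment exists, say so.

Check with in0=0, in1=0, in2=0:
w1 = in0 OR in1 = 0 OR 0 = 0
w2 = w1 OR in1 = 0 OR 0 = 0
w3 = w2 XOR in2 = 0 XOR 0 = 0
So w2 = 0 and w3 = 0.

in0=0, in1=0, in2=0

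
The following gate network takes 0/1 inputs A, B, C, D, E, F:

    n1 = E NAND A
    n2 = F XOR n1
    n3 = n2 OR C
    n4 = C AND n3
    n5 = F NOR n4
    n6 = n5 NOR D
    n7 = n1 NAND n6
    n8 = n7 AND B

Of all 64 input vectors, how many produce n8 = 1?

23

n8 = n7 AND B must be 1, so both n7 = 1 and B = 1.
n7 = n1 NAND n6 must be 1, so at least one of n1, n6 is 0.
Enumerating the 64 input combinations, 23 give n8 = 1 and 41 give n8 = 0.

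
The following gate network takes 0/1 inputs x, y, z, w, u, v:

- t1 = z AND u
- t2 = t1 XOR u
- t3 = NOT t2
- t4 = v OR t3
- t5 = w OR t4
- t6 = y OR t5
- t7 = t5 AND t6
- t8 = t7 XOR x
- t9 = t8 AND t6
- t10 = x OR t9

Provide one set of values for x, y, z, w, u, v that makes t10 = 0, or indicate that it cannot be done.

t10 = x OR t9 must be 0, so both x = 0 and t9 = 0.
Check with x=0, y=0, z=0, w=0, u=1, v=0:
t1 = z AND u = 0 AND 1 = 0
t2 = t1 XOR u = 0 XOR 1 = 1
t3 = NOT t2 = NOT 1 = 0
t4 = v OR t3 = 0 OR 0 = 0
t5 = w OR t4 = 0 OR 0 = 0
t6 = y OR t5 = 0 OR 0 = 0
t7 = t5 AND t6 = 0 AND 0 = 0
t8 = t7 XOR x = 0 XOR 0 = 0
t9 = t8 AND t6 = 0 AND 0 = 0
t10 = x OR t9 = 0 OR 0 = 0
So t10 = 0 as required.

x=0, y=0, z=0, w=0, u=1, v=0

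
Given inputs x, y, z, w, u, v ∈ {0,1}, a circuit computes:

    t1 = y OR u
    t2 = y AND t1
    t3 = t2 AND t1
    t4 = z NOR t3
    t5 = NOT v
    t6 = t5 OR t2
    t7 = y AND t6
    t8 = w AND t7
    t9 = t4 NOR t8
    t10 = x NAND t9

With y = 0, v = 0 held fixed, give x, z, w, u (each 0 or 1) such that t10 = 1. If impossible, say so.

x=0 z=0 w=0 u=1

t10 = x NAND t9 must be 1, so at least one of x, t9 is 0.
Check with y = 0, v = 0 and x=0, z=0, w=0, u=1:
t1 = y OR u = 0 OR 1 = 1
t2 = y AND t1 = 0 AND 1 = 0
t3 = t2 AND t1 = 0 AND 1 = 0
t4 = z NOR t3 = 0 NOR 0 = 1
t5 = NOT v = NOT 0 = 1
t6 = t5 OR t2 = 1 OR 0 = 1
t7 = y AND t6 = 0 AND 1 = 0
t8 = w AND t7 = 0 AND 0 = 0
t9 = t4 NOR t8 = 1 NOR 0 = 0
t10 = x NAND t9 = 0 NAND 0 = 1
So t10 = 1.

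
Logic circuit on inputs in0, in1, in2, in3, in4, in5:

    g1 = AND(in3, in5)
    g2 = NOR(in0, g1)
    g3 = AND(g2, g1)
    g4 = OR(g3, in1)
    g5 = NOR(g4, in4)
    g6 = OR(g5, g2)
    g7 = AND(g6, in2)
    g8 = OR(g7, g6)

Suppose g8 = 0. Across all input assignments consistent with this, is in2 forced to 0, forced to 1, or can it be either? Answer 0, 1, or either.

Both values of in2 occur among assignments with g8 = 0:
  in2=0: in0=0, in1=0, in2=0, in3=1, in4=1, in5=1
  in2=1: in0=0, in1=0, in2=1, in3=1, in4=1, in5=1

either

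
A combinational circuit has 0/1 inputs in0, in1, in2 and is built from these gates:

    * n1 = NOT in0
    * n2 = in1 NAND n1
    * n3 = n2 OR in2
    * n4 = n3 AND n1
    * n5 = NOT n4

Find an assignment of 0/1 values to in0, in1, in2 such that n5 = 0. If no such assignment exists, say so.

n5 = NOT n4 must be 0, so n4 = 1.
Check with in0=0, in1=1, in2=1:
n1 = NOT in0 = NOT 0 = 1
n2 = in1 NAND n1 = 1 NAND 1 = 0
n3 = n2 OR in2 = 0 OR 1 = 1
n4 = n3 AND n1 = 1 AND 1 = 1
n5 = NOT n4 = NOT 1 = 0
So n5 = 0 as required.

in0=0, in1=1, in2=1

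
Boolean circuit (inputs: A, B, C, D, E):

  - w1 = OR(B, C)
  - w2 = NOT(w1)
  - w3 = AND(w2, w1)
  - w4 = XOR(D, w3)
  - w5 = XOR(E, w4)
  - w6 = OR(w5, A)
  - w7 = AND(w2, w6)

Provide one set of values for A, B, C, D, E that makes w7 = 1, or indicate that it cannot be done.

A=1, B=0, C=0, D=1, E=1

w7 = AND(w2, w6) must be 1, so both w2 = 1 and w6 = 1.
w2 = NOT(w1) must be 1, so w1 = 0.
Check with A=1, B=0, C=0, D=1, E=1:
w1 = OR(B, C) = OR(0, 0) = 0
w2 = NOT(w1) = NOT 0 = 1
w3 = AND(w2, w1) = AND(1, 0) = 0
w4 = XOR(D, w3) = XOR(1, 0) = 1
w5 = XOR(E, w4) = XOR(1, 1) = 0
w6 = OR(w5, A) = OR(0, 1) = 1
w7 = AND(w2, w6) = AND(1, 1) = 1
So w7 = 1 as required.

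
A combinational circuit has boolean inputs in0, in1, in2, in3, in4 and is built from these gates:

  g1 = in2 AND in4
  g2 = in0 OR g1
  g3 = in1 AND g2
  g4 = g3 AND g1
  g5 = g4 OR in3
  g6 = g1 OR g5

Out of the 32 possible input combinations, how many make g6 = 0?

12

g6 = g1 OR g5 must be 0, so both g1 = 0 and g5 = 0.
Enumerating the 32 input combinations, 12 give g6 = 0 and 20 give g6 = 1.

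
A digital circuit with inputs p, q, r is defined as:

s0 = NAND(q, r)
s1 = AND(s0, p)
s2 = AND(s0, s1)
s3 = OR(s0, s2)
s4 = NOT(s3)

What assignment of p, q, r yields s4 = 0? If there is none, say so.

s4 = NOT(s3) must be 0, so s3 = 1.
s3 = OR(s0, s2) must be 1, so at least one of s0, s2 is 1.
Check with p=1 q=0 r=0:
s0 = NAND(q, r) = NAND(0, 0) = 1
s1 = AND(s0, p) = AND(1, 1) = 1
s2 = AND(s0, s1) = AND(1, 1) = 1
s3 = OR(s0, s2) = OR(1, 1) = 1
s4 = NOT(s3) = NOT 1 = 0
So s4 = 0 as required.

p=1 q=0 r=0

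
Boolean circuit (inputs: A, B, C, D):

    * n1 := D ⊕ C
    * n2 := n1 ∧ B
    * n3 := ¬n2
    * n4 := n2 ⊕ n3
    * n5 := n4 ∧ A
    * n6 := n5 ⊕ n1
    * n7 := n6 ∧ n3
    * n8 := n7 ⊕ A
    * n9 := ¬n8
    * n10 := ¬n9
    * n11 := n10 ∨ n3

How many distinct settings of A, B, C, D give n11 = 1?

14

n11 = n10 ∨ n3 must be 1, so at least one of n10, n3 is 1.
Enumerating the 16 input combinations, 14 give n11 = 1 and 2 give n11 = 0.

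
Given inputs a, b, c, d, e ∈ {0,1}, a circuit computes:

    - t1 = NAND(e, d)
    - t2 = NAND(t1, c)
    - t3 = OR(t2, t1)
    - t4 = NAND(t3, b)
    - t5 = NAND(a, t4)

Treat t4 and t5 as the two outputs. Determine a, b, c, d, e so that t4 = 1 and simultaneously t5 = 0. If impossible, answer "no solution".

Check with a=1, b=0, c=0, d=0, e=1:
t1 = NAND(e, d) = NAND(1, 0) = 1
t2 = NAND(t1, c) = NAND(1, 0) = 1
t3 = OR(t2, t1) = OR(1, 1) = 1
t4 = NAND(t3, b) = NAND(1, 0) = 1
t5 = NAND(a, t4) = NAND(1, 1) = 0
So t4 = 1 and t5 = 0.

a=1, b=0, c=0, d=0, e=1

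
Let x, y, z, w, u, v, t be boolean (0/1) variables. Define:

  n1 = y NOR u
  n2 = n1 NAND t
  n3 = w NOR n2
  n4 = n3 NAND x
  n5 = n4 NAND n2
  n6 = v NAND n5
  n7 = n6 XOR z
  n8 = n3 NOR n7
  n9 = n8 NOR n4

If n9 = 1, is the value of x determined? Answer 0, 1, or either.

1

n9 = n8 NOR n4 must be 1, so both n8 = 0 and n4 = 0.
Every assignment with n9 = 1 has x = 1; there are 4 such assignment(s).
  x=1, y=0, z=0, w=0, u=0, v=0, t=1
  x=1, y=0, z=0, w=0, u=0, v=1, t=1
  x=1, y=0, z=1, w=0, u=0, v=0, t=1
  x=1, y=0, z=1, w=0, u=0, v=1, t=1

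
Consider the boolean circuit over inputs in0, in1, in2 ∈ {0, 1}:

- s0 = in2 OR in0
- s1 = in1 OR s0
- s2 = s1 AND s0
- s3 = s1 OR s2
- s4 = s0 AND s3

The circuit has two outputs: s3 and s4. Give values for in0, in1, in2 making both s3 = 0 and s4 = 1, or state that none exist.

no solution exists

Across all 8 input combinations, none give both s3 = 0 and s4 = 1.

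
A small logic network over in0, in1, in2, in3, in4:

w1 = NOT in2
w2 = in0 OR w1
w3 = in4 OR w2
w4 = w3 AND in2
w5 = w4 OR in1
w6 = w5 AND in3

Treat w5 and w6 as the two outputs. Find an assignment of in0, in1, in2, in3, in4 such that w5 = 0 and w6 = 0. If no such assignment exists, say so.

Check with in0=1, in1=0, in2=0, in3=1, in4=1:
w1 = NOT in2 = NOT 0 = 1
w2 = in0 OR w1 = 1 OR 1 = 1
w3 = in4 OR w2 = 1 OR 1 = 1
w4 = w3 AND in2 = 1 AND 0 = 0
w5 = w4 OR in1 = 0 OR 0 = 0
w6 = w5 AND in3 = 0 AND 1 = 0
So w5 = 0 and w6 = 0.

in0=1, in1=0, in2=0, in3=1, in4=1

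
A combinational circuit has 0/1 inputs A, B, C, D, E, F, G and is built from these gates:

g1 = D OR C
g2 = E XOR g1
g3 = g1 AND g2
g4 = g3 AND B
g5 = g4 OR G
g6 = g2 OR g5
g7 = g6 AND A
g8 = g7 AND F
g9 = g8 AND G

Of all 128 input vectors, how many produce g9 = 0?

g9 = g8 AND G must be 0, so at least one of g8, G is 0.
Enumerating the 128 input combinations, 112 give g9 = 0 and 16 give g9 = 1.

112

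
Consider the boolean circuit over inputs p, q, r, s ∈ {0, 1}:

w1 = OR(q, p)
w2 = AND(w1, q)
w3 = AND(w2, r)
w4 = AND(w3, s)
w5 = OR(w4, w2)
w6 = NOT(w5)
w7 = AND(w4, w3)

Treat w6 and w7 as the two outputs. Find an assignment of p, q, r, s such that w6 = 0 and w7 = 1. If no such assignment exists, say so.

p=0, q=1, r=1, s=1

Check with p=0, q=1, r=1, s=1:
w1 = OR(q, p) = OR(1, 0) = 1
w2 = AND(w1, q) = AND(1, 1) = 1
w3 = AND(w2, r) = AND(1, 1) = 1
w4 = AND(w3, s) = AND(1, 1) = 1
w5 = OR(w4, w2) = OR(1, 1) = 1
w6 = NOT(w5) = NOT 1 = 0
w7 = AND(w4, w3) = AND(1, 1) = 1
So w6 = 0 and w7 = 1.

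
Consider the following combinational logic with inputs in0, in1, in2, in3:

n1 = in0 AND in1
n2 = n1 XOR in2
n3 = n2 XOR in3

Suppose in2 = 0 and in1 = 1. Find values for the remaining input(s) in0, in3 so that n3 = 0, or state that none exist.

in0=0, in3=0

n3 = n2 XOR in3 must be 0, so n2 and in3 are equal.
Check with in2 = 0 and in1 = 1 and in0=0, in3=0:
n1 = in0 AND in1 = 0 AND 1 = 0
n2 = n1 XOR in2 = 0 XOR 0 = 0
n3 = n2 XOR in3 = 0 XOR 0 = 0
So n3 = 0.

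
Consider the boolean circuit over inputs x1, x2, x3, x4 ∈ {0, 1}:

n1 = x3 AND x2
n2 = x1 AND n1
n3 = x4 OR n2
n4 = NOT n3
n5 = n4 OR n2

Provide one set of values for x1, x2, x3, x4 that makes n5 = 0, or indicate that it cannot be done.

x1=0 x2=0 x3=0 x4=1

n5 = n4 OR n2 must be 0, so both n4 = 0 and n2 = 0.
n4 = NOT n3 must be 0, so n3 = 1.
Check with x1=0 x2=0 x3=0 x4=1:
n1 = x3 AND x2 = 0 AND 0 = 0
n2 = x1 AND n1 = 0 AND 0 = 0
n3 = x4 OR n2 = 1 OR 0 = 1
n4 = NOT n3 = NOT 1 = 0
n5 = n4 OR n2 = 0 OR 0 = 0
So n5 = 0 as required.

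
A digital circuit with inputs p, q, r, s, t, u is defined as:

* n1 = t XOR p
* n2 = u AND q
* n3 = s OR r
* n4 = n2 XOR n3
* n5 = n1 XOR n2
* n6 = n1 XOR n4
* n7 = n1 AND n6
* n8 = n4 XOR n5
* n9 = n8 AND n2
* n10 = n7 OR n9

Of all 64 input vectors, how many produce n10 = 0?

44

n10 = n7 OR n9 must be 0, so both n7 = 0 and n9 = 0.
Enumerating the 64 input combinations, 44 give n10 = 0 and 20 give n10 = 1.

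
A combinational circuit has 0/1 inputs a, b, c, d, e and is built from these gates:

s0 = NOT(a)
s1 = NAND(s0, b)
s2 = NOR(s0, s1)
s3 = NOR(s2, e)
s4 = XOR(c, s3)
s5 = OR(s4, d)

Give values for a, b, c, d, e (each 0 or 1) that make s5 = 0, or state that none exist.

a=0, b=1, c=0, d=0, e=1

s5 = OR(s4, d) must be 0, so both s4 = 0 and d = 0.
Check with a=0, b=1, c=0, d=0, e=1:
s0 = NOT(a) = NOT 0 = 1
s1 = NAND(s0, b) = NAND(1, 1) = 0
s2 = NOR(s0, s1) = NOR(1, 0) = 0
s3 = NOR(s2, e) = NOR(0, 1) = 0
s4 = XOR(c, s3) = XOR(0, 0) = 0
s5 = OR(s4, d) = OR(0, 0) = 0
So s5 = 0 as required.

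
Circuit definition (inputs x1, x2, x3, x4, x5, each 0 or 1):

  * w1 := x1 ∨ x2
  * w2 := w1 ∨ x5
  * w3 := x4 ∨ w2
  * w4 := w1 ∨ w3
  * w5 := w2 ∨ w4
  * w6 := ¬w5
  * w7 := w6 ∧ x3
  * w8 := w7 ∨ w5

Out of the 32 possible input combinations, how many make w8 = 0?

1

w8 = w7 ∨ w5 must be 0, so both w7 = 0 and w5 = 0.
Satisfying assignments:
  x1=0, x2=0, x3=0, x4=0, x5=0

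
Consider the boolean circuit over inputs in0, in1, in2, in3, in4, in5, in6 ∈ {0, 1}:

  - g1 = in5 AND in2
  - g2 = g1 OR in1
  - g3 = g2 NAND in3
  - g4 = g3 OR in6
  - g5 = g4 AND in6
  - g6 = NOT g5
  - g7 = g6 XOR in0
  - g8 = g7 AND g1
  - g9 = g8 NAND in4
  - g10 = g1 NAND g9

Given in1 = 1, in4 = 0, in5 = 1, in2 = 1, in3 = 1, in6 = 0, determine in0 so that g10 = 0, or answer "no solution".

in0=0

g10 = g1 NAND g9 must be 0, so both g1 = 1 and g9 = 1.
Check with in1 = 1, in4 = 0, in5 = 1, in2 = 1, in3 = 1, in6 = 0 and in0=0:
g1 = in5 AND in2 = 1 AND 1 = 1
g2 = g1 OR in1 = 1 OR 1 = 1
g3 = g2 NAND in3 = 1 NAND 1 = 0
g4 = g3 OR in6 = 0 OR 0 = 0
g5 = g4 AND in6 = 0 AND 0 = 0
g6 = NOT g5 = NOT 0 = 1
g7 = g6 XOR in0 = 1 XOR 0 = 1
g8 = g7 AND g1 = 1 AND 1 = 1
g9 = g8 NAND in4 = 1 NAND 0 = 1
g10 = g1 NAND g9 = 1 NAND 1 = 0
So g10 = 0.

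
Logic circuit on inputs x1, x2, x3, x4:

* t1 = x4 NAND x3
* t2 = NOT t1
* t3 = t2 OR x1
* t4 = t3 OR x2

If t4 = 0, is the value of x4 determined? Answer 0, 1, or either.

either

Both values of x4 occur among assignments with t4 = 0:
  x4=0: x1=0, x2=0, x3=0, x4=0
  x4=1: x1=0, x2=0, x3=0, x4=1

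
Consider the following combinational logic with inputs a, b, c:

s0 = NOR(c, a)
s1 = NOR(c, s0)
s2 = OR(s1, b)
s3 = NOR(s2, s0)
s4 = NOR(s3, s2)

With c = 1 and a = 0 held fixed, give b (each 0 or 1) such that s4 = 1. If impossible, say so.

With c = 1 and a = 0 fixed, none of the 2 settings of b give s4 = 1.
For example, with b=0:
s0 = NOR(c, a) = NOR(1, 0) = 0
s1 = NOR(c, s0) = NOR(1, 0) = 0
s2 = OR(s1, b) = OR(0, 0) = 0
s3 = NOR(s2, s0) = NOR(0, 0) = 1
s4 = NOR(s3, s2) = NOR(1, 0) = 0
giving s4 = 0 ≠ 1.

no solution exists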